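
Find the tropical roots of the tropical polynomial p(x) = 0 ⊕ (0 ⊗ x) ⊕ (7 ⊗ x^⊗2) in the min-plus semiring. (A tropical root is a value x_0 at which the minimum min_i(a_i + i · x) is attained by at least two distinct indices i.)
Roots: {-7, 0}

Each tropical root is a break point of the lower envelope of the lines y = a_i + i · x (there are 3 lines, with slopes 0, 1, ..., 2). Only the lines that attain the minimum somewhere contribute to roots; other lines are dominated. Here the surviving (envelope) indices are i = 2, i = 1, i = 0.
Intersections between consecutive envelope lines give the roots: for adjacent envelope indices i < j the intersection is x = (a_i − a_j) / (j − i). Reading off the sorted break points: {-7, 0}.
Verification: at each break x_0, at least two indices attain the minimum of min_i(a_i + i · x_0).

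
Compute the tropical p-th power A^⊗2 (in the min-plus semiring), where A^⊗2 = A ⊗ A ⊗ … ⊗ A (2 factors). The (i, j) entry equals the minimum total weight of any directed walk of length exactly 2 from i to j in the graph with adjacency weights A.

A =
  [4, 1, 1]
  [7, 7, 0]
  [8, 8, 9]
A^⊗2 =
  [8, 5, 1]
  [8, 8, 7]
  [12, 9, 8]

Each entry (A^⊗2)_ij equals the minimum over all length-2 walks i = v_0 → v_1 → … → v_2 = j of Σ_t A[v_t][v_{t+1}]. For example, for (i, j) = (0, 2) we minimise over 3 possible intermediate vertex sequences; the minimum is 1, attained along the walk 0 → 1 → 2.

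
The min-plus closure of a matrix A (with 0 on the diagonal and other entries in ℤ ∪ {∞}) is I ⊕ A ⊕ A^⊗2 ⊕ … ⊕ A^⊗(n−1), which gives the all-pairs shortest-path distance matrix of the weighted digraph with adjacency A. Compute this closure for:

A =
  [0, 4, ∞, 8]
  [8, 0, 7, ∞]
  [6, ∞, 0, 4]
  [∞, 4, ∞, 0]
Closure =
  [0, 4, 11, 8]
  [8, 0, 7, 11]
  [6, 8, 0, 4]
  [12, 4, 11, 0]

This is the Floyd-Warshall all-pairs shortest-path computation. For each intermediate vertex k = 0, 1, …, 3, update dist[i][j] ← min(dist[i][j], dist[i][k] + dist[k][j]). The final matrix gives, for each (i, j), the minimum total weight of any directed path from i to j (possibly empty when i = j).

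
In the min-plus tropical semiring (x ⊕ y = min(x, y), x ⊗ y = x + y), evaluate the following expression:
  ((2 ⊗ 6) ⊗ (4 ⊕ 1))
((2 ⊗ 6) ⊗ (4 ⊕ 1)) = 9

Expand innermost to outermost. Recall ⊕ takes the minimum of its arguments and ⊗ takes their sum. Working out the expression ((2 ⊗ 6) ⊗ (4 ⊕ 1)) gives 9.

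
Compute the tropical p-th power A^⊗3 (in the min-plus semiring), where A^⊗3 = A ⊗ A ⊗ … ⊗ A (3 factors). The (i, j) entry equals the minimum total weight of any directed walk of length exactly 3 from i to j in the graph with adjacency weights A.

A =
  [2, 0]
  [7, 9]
A^⊗3 =
  [6, 4]
  [11, 9]

Each entry (A^⊗3)_ij equals the minimum over all length-3 walks i = v_0 → v_1 → … → v_3 = j of Σ_t A[v_t][v_{t+1}]. For example, for (i, j) = (0, 1) we minimise over 4 possible intermediate vertex sequences; the minimum is 4, attained along the walk 0 → 0 → 0 → 1.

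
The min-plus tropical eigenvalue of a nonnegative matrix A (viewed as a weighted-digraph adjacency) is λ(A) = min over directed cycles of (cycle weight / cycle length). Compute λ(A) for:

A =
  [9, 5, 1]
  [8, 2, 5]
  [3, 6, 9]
λ(A) = 2

Enumerate directed cycles and compute their means (weight / length). Sample:
  cycle 0 → 0: weight = 9, length = 1, mean = 9/1 ≈ 9.000
  cycle 1 → 1: weight = 2, length = 1, mean = 2/1 ≈ 2.000
  cycle 2 → 2: weight = 9, length = 1, mean = 9/1 ≈ 9.000
  cycle 0 → 1 → 0: weight = 13, length = 2, mean = 13/2 ≈ 6.500
  cycle 0 → 2 → 0: weight = 4, length = 2, mean = 4/2 ≈ 2.000
  cycle 1 → 0 → 1: weight = 13, length = 2, mean = 13/2 ≈ 6.500
Minimum mean = 2.000, attained e.g. along the cycle 1 → 1 with weight 2 and length 1. So λ(A) = 2/1 = 2.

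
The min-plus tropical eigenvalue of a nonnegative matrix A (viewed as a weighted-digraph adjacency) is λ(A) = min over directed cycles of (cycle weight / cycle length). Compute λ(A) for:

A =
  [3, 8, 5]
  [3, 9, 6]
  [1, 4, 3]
λ(A) = 3

Enumerate directed cycles and compute their means (weight / length). Sample:
  cycle 0 → 0: weight = 3, length = 1, mean = 3/1 ≈ 3.000
  cycle 1 → 1: weight = 9, length = 1, mean = 9/1 ≈ 9.000
  cycle 2 → 2: weight = 3, length = 1, mean = 3/1 ≈ 3.000
  cycle 0 → 1 → 0: weight = 11, length = 2, mean = 11/2 ≈ 5.500
  cycle 0 → 2 → 0: weight = 6, length = 2, mean = 6/2 ≈ 3.000
  cycle 1 → 0 → 1: weight = 11, length = 2, mean = 11/2 ≈ 5.500
Minimum mean = 3.000, attained e.g. along the cycle 0 → 0 with weight 3 and length 1. So λ(A) = 3/1 = 3.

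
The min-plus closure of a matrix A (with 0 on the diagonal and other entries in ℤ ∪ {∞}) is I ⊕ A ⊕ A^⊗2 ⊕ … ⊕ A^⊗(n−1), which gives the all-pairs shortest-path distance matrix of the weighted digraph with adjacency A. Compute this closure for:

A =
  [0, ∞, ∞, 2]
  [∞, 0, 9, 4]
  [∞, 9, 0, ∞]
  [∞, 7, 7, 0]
Closure =
  [0, 9, 9, 2]
  [∞, 0, 9, 4]
  [∞, 9, 0, 13]
  [∞, 7, 7, 0]

This is the Floyd-Warshall all-pairs shortest-path computation. For each intermediate vertex k = 0, 1, …, 3, update dist[i][j] ← min(dist[i][j], dist[i][k] + dist[k][j]). The final matrix gives, for each (i, j), the minimum total weight of any directed path from i to j (possibly empty when i = j).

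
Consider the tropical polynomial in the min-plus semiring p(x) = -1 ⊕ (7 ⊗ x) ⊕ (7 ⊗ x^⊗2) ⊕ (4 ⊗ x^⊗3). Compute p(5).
p(5) = -1

A tropical monomial a ⊗ x^⊗i evaluates to a + i · x. Evaluating each term at x = 5:
  Term 0 contributes -1 + 0 · 5 = -1
  Term 1 contributes 7 + 1 · 5 = 12
  Term 2 contributes 7 + 2 · 5 = 17
  Term 3 contributes 4 + 3 · 5 = 19
p(5) = ⊕ of these = min[-1, 12, 17, 19] = -1.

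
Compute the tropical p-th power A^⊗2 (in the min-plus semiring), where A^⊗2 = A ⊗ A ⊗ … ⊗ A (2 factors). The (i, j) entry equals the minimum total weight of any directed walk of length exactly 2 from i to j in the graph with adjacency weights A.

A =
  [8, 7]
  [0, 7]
A^⊗2 =
  [7, 14]
  [7, 7]

Each entry (A^⊗2)_ij equals the minimum over all length-2 walks i = v_0 → v_1 → … → v_2 = j of Σ_t A[v_t][v_{t+1}]. For example, for (i, j) = (0, 1) we minimise over 2 possible intermediate vertex sequences; the minimum is 14, attained along the walk 0 → 1 → 1.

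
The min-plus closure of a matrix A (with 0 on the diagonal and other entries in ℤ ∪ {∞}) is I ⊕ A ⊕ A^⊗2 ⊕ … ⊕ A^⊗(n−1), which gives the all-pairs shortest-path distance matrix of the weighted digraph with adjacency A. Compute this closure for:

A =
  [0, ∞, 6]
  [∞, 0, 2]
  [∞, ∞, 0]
Closure =
  [0, ∞, 6]
  [∞, 0, 2]
  [∞, ∞, 0]

This is the Floyd-Warshall all-pairs shortest-path computation. For each intermediate vertex k = 0, 1, …, 2, update dist[i][j] ← min(dist[i][j], dist[i][k] + dist[k][j]). The final matrix gives, for each (i, j), the minimum total weight of any directed path from i to j (possibly empty when i = j).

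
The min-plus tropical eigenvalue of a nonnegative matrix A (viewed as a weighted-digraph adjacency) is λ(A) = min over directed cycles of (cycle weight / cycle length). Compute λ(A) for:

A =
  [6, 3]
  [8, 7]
λ(A) = 11/2

Enumerate directed cycles and compute their means (weight / length). Sample:
  cycle 0 → 0: weight = 6, length = 1, mean = 6/1 ≈ 6.000
  cycle 1 → 1: weight = 7, length = 1, mean = 7/1 ≈ 7.000
  cycle 0 → 1 → 0: weight = 11, length = 2, mean = 11/2 ≈ 5.500
  cycle 1 → 0 → 1: weight = 11, length = 2, mean = 11/2 ≈ 5.500
Minimum mean = 5.500, attained e.g. along the cycle 0 → 1 → 0 with weight 11 and length 2. So λ(A) = 11/2 = 11/2.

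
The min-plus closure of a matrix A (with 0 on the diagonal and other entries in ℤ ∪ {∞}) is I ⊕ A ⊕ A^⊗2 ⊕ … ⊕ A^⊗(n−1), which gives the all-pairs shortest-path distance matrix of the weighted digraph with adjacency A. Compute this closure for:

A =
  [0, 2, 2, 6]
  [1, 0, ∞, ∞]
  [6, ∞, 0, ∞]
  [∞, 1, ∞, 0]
Closure =
  [0, 2, 2, 6]
  [1, 0, 3, 7]
  [6, 8, 0, 12]
  [2, 1, 4, 0]

This is the Floyd-Warshall all-pairs shortest-path computation. For each intermediate vertex k = 0, 1, …, 3, update dist[i][j] ← min(dist[i][j], dist[i][k] + dist[k][j]). The final matrix gives, for each (i, j), the minimum total weight of any directed path from i to j (possibly empty when i = j).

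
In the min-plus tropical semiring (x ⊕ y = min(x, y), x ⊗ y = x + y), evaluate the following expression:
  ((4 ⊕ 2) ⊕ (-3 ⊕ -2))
((4 ⊕ 2) ⊕ (-3 ⊕ -2)) = -3

Expand innermost to outermost. Recall ⊕ takes the minimum of its arguments and ⊗ takes their sum. Working out the expression ((4 ⊕ 2) ⊕ (-3 ⊕ -2)) gives -3.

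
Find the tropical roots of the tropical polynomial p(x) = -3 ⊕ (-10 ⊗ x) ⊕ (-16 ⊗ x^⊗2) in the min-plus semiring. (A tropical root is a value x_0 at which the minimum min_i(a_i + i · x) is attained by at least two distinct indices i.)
Roots: {6, 7}

Each tropical root is a break point of the lower envelope of the lines y = a_i + i · x (there are 3 lines, with slopes 0, 1, ..., 2). Only the lines that attain the minimum somewhere contribute to roots; other lines are dominated. Here the surviving (envelope) indices are i = 2, i = 1, i = 0.
Intersections between consecutive envelope lines give the roots: for adjacent envelope indices i < j the intersection is x = (a_i − a_j) / (j − i). Reading off the sorted break points: {6, 7}.
Verification: at each break x_0, at least two indices attain the minimum of min_i(a_i + i · x_0).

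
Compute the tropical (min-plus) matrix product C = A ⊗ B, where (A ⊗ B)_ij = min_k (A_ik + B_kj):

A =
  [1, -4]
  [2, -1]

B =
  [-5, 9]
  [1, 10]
A ⊗ B =
  [-4, 6]
  [-3, 9]

Apply the min-plus product entry-by-entry:
  C[0][0] = min over k of (A[0][0] + B[0][0] = 1 + -5 = -4, A[0][1] + B[1][0] = -4 + 1 = -3) = -4 (attained at k = 0)
  C[0][1] = min over k of (A[0][0] + B[0][1] = 1 + 9 = 10, A[0][1] + B[1][1] = -4 + 10 = 6) = 6 (attained at k = 1)
  C[1][0] = min over k of (A[1][0] + B[0][0] = 2 + -5 = -3, A[1][1] + B[1][0] = -1 + 1 = 0) = -3 (attained at k = 0)
  C[1][1] = min over k of (A[1][0] + B[0][1] = 2 + 9 = 11, A[1][1] + B[1][1] = -1 + 10 = 9) = 9 (attained at k = 1)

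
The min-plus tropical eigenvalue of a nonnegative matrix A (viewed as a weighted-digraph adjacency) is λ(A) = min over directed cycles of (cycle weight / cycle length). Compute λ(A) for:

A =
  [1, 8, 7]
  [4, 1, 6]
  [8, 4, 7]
λ(A) = 1

Enumerate directed cycles and compute their means (weight / length). Sample:
  cycle 0 → 0: weight = 1, length = 1, mean = 1/1 ≈ 1.000
  cycle 1 → 1: weight = 1, length = 1, mean = 1/1 ≈ 1.000
  cycle 2 → 2: weight = 7, length = 1, mean = 7/1 ≈ 7.000
  cycle 0 → 1 → 0: weight = 12, length = 2, mean = 12/2 ≈ 6.000
  cycle 0 → 2 → 0: weight = 15, length = 2, mean = 15/2 ≈ 7.500
  cycle 1 → 0 → 1: weight = 12, length = 2, mean = 12/2 ≈ 6.000
Minimum mean = 1.000, attained e.g. along the cycle 0 → 0 with weight 1 and length 1. So λ(A) = 1/1 = 1.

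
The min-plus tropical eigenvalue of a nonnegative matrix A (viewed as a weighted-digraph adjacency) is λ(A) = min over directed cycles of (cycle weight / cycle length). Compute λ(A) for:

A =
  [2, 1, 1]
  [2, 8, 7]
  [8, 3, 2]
λ(A) = 3/2

Enumerate directed cycles and compute their means (weight / length). Sample:
  cycle 0 → 0: weight = 2, length = 1, mean = 2/1 ≈ 2.000
  cycle 1 → 1: weight = 8, length = 1, mean = 8/1 ≈ 8.000
  cycle 2 → 2: weight = 2, length = 1, mean = 2/1 ≈ 2.000
  cycle 0 → 1 → 0: weight = 3, length = 2, mean = 3/2 ≈ 1.500
  cycle 0 → 2 → 0: weight = 9, length = 2, mean = 9/2 ≈ 4.500
  cycle 1 → 0 → 1: weight = 3, length = 2, mean = 3/2 ≈ 1.500
Minimum mean = 1.500, attained e.g. along the cycle 0 → 1 → 0 with weight 3 and length 2. So λ(A) = 3/2 = 3/2.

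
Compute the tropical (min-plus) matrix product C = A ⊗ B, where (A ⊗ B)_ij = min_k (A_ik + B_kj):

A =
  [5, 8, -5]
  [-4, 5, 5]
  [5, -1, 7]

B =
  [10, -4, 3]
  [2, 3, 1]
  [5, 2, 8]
A ⊗ B =
  [0, -3, 3]
  [6, -8, -1]
  [1, 1, 0]

Apply the min-plus product entry-by-entry:
  C[0][0] = min over k of (A[0][0] + B[0][0] = 5 + 10 = 15, A[0][1] + B[1][0] = 8 + 2 = 10, A[0][2] + B[2][0] = -5 + 5 = 0) = 0 (attained at k = 2)
  C[0][1] = min over k of (A[0][0] + B[0][1] = 5 + -4 = 1, A[0][1] + B[1][1] = 8 + 3 = 11, A[0][2] + B[2][1] = -5 + 2 = -3) = -3 (attained at k = 2)
  C[0][2] = min over k of (A[0][0] + B[0][2] = 5 + 3 = 8, A[0][1] + B[1][2] = 8 + 1 = 9, A[0][2] + B[2][2] = -5 + 8 = 3) = 3 (attained at k = 2)
  C[1][0] = min over k of (A[1][0] + B[0][0] = -4 + 10 = 6, A[1][1] + B[1][0] = 5 + 2 = 7, A[1][2] + B[2][0] = 5 + 5 = 10) = 6 (attained at k = 0)
  C[1][1] = min over k of (A[1][0] + B[0][1] = -4 + -4 = -8, A[1][1] + B[1][1] = 5 + 3 = 8, A[1][2] + B[2][1] = 5 + 2 = 7) = -8 (attained at k = 0)
  C[1][2] = min over k of (A[1][0] + B[0][2] = -4 + 3 = -1, A[1][1] + B[1][2] = 5 + 1 = 6, A[1][2] + B[2][2] = 5 + 8 = 13) = -1 (attained at k = 0)
  C[2][0] = min over k of (A[2][0] + B[0][0] = 5 + 10 = 15, A[2][1] + B[1][0] = -1 + 2 = 1, A[2][2] + B[2][0] = 7 + 5 = 12) = 1 (attained at k = 1)
  C[2][1] = min over k of (A[2][0] + B[0][1] = 5 + -4 = 1, A[2][1] + B[1][1] = -1 + 3 = 2, A[2][2] + B[2][1] = 7 + 2 = 9) = 1 (attained at k = 0)
  C[2][2] = min over k of (A[2][0] + B[0][2] = 5 + 3 = 8, A[2][1] + B[1][2] = -1 + 1 = 0, A[2][2] + B[2][2] = 7 + 8 = 15) = 0 (attained at k = 1)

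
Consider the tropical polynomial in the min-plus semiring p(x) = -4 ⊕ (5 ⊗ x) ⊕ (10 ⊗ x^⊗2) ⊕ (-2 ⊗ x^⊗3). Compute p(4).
p(4) = -4

A tropical monomial a ⊗ x^⊗i evaluates to a + i · x. Evaluating each term at x = 4:
  Term 0 contributes -4 + 0 · 4 = -4
  Term 1 contributes 5 + 1 · 4 = 9
  Term 2 contributes 10 + 2 · 4 = 18
  Term 3 contributes -2 + 3 · 4 = 10
p(4) = ⊕ of these = min[-4, 9, 18, 10] = -4.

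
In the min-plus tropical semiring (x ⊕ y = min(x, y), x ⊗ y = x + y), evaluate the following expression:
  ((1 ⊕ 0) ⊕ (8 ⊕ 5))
((1 ⊕ 0) ⊕ (8 ⊕ 5)) = 0

Expand innermost to outermost. Recall ⊕ takes the minimum of its arguments and ⊗ takes their sum. Working out the expression ((1 ⊕ 0) ⊕ (8 ⊕ 5)) gives 0.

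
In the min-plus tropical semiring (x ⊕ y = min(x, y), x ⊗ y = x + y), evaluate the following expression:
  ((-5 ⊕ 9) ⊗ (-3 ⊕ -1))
((-5 ⊕ 9) ⊗ (-3 ⊕ -1)) = -8

Expand innermost to outermost. Recall ⊕ takes the minimum of its arguments and ⊗ takes their sum. Working out the expression ((-5 ⊕ 9) ⊗ (-3 ⊕ -1)) gives -8.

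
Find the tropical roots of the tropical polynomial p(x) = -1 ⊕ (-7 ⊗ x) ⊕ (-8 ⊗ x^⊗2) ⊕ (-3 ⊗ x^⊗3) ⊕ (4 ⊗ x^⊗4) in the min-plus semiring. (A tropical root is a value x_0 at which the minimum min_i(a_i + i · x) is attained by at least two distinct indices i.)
Roots: {-7, -5, 1, 6}

Each tropical root is a break point of the lower envelope of the lines y = a_i + i · x (there are 5 lines, with slopes 0, 1, ..., 4). Only the lines that attain the minimum somewhere contribute to roots; other lines are dominated. Here the surviving (envelope) indices are i = 4, i = 3, i = 2, i = 1, i = 0.
Intersections between consecutive envelope lines give the roots: for adjacent envelope indices i < j the intersection is x = (a_i − a_j) / (j − i). Reading off the sorted break points: {-7, -5, 1, 6}.
Verification: at each break x_0, at least two indices attain the minimum of min_i(a_i + i · x_0).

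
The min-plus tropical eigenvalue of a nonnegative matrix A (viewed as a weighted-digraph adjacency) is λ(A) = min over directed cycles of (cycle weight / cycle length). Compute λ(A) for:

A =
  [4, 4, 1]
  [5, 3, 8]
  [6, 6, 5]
λ(A) = 3

Enumerate directed cycles and compute their means (weight / length). Sample:
  cycle 0 → 0: weight = 4, length = 1, mean = 4/1 ≈ 4.000
  cycle 1 → 1: weight = 3, length = 1, mean = 3/1 ≈ 3.000
  cycle 2 → 2: weight = 5, length = 1, mean = 5/1 ≈ 5.000
  cycle 0 → 1 → 0: weight = 9, length = 2, mean = 9/2 ≈ 4.500
  cycle 0 → 2 → 0: weight = 7, length = 2, mean = 7/2 ≈ 3.500
  cycle 1 → 0 → 1: weight = 9, length = 2, mean = 9/2 ≈ 4.500
Minimum mean = 3.000, attained e.g. along the cycle 1 → 1 with weight 3 and length 1. So λ(A) = 3/1 = 3.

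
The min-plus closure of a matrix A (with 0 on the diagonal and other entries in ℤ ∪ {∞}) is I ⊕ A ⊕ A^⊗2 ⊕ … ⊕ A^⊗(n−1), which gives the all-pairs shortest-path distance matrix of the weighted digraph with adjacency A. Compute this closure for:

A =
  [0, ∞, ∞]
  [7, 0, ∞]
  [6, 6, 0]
Closure =
  [0, ∞, ∞]
  [7, 0, ∞]
  [6, 6, 0]

This is the Floyd-Warshall all-pairs shortest-path computation. For each intermediate vertex k = 0, 1, …, 2, update dist[i][j] ← min(dist[i][j], dist[i][k] + dist[k][j]). The final matrix gives, for each (i, j), the minimum total weight of any directed path from i to j (possibly empty when i = j).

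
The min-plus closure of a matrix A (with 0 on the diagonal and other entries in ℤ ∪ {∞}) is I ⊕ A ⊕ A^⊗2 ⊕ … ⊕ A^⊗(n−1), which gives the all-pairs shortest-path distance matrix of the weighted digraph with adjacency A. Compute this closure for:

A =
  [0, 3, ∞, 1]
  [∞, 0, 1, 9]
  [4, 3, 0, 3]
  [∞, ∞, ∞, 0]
Closure =
  [0, 3, 4, 1]
  [5, 0, 1, 4]
  [4, 3, 0, 3]
  [∞, ∞, ∞, 0]

This is the Floyd-Warshall all-pairs shortest-path computation. For each intermediate vertex k = 0, 1, …, 3, update dist[i][j] ← min(dist[i][j], dist[i][k] + dist[k][j]). The final matrix gives, for each (i, j), the minimum total weight of any directed path from i to j (possibly empty when i = j).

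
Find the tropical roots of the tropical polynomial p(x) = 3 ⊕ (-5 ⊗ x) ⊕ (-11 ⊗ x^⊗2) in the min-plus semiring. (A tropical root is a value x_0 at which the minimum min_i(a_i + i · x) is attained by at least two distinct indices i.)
Roots: {6, 8}

Each tropical root is a break point of the lower envelope of the lines y = a_i + i · x (there are 3 lines, with slopes 0, 1, ..., 2). Only the lines that attain the minimum somewhere contribute to roots; other lines are dominated. Here the surviving (envelope) indices are i = 2, i = 1, i = 0.
Intersections between consecutive envelope lines give the roots: for adjacent envelope indices i < j the intersection is x = (a_i − a_j) / (j − i). Reading off the sorted break points: {6, 8}.
Verification: at each break x_0, at least two indices attain the minimum of min_i(a_i + i · x_0).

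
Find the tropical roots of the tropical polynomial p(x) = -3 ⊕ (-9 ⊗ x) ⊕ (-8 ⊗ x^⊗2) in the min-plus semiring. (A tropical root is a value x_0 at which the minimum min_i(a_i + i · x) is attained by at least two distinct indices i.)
Roots: {-1, 6}

Each tropical root is a break point of the lower envelope of the lines y = a_i + i · x (there are 3 lines, with slopes 0, 1, ..., 2). Only the lines that attain the minimum somewhere contribute to roots; other lines are dominated. Here the surviving (envelope) indices are i = 2, i = 1, i = 0.
Intersections between consecutive envelope lines give the roots: for adjacent envelope indices i < j the intersection is x = (a_i − a_j) / (j − i). Reading off the sorted break points: {-1, 6}.
Verification: at each break x_0, at least two indices attain the minimum of min_i(a_i + i · x_0).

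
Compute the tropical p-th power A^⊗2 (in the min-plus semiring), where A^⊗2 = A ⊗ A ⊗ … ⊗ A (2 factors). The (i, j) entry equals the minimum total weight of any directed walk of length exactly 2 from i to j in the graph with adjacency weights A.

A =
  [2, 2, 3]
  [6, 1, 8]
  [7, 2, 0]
A^⊗2 =
  [4, 3, 3]
  [7, 2, 8]
  [7, 2, 0]

Each entry (A^⊗2)_ij equals the minimum over all length-2 walks i = v_0 → v_1 → … → v_2 = j of Σ_t A[v_t][v_{t+1}]. For example, for (i, j) = (0, 2) we minimise over 3 possible intermediate vertex sequences; the minimum is 3, attained along the walk 0 → 2 → 2.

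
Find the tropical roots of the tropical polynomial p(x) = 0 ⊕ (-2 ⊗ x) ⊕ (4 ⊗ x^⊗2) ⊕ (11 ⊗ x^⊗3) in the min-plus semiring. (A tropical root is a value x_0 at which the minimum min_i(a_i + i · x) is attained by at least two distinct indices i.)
Roots: {-7, -6, 2}

Each tropical root is a break point of the lower envelope of the lines y = a_i + i · x (there are 4 lines, with slopes 0, 1, ..., 3). Only the lines that attain the minimum somewhere contribute to roots; other lines are dominated. Here the surviving (envelope) indices are i = 3, i = 2, i = 1, i = 0.
Intersections between consecutive envelope lines give the roots: for adjacent envelope indices i < j the intersection is x = (a_i − a_j) / (j − i). Reading off the sorted break points: {-7, -6, 2}.
Verification: at each break x_0, at least two indices attain the minimum of min_i(a_i + i · x_0).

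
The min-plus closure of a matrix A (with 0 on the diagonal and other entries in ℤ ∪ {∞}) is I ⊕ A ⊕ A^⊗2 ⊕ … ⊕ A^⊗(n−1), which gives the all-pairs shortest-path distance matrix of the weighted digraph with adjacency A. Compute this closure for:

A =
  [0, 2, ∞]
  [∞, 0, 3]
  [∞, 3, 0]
Closure =
  [0, 2, 5]
  [∞, 0, 3]
  [∞, 3, 0]

This is the Floyd-Warshall all-pairs shortest-path computation. For each intermediate vertex k = 0, 1, …, 2, update dist[i][j] ← min(dist[i][j], dist[i][k] + dist[k][j]). The final matrix gives, for each (i, j), the minimum total weight of any directed path from i to j (possibly empty when i = j).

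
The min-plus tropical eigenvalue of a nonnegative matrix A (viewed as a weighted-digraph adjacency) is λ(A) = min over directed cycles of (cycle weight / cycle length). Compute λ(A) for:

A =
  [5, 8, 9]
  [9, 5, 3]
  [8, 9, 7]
λ(A) = 5

Enumerate directed cycles and compute their means (weight / length). Sample:
  cycle 0 → 0: weight = 5, length = 1, mean = 5/1 ≈ 5.000
  cycle 1 → 1: weight = 5, length = 1, mean = 5/1 ≈ 5.000
  cycle 2 → 2: weight = 7, length = 1, mean = 7/1 ≈ 7.000
  cycle 0 → 1 → 0: weight = 17, length = 2, mean = 17/2 ≈ 8.500
  cycle 0 → 2 → 0: weight = 17, length = 2, mean = 17/2 ≈ 8.500
  cycle 1 → 0 → 1: weight = 17, length = 2, mean = 17/2 ≈ 8.500
Minimum mean = 5.000, attained e.g. along the cycle 0 → 0 with weight 5 and length 1. So λ(A) = 5/1 = 5.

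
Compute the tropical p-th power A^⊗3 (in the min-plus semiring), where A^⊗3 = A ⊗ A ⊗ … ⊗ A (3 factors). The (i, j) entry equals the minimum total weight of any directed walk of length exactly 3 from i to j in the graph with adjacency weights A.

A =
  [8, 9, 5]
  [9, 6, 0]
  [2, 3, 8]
A^⊗3 =
  [11, 12, 8]
  [8, 9, 3]
  [5, 6, 9]

Each entry (A^⊗3)_ij equals the minimum over all length-3 walks i = v_0 → v_1 → … → v_3 = j of Σ_t A[v_t][v_{t+1}]. For example, for (i, j) = (0, 2) we minimise over 9 possible intermediate vertex sequences; the minimum is 8, attained along the walk 0 → 2 → 1 → 2.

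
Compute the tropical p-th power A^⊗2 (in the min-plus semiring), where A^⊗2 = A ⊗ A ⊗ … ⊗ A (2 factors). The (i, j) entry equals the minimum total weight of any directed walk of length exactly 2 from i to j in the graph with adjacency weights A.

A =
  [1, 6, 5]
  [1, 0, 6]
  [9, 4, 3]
A^⊗2 =
  [2, 6, 6]
  [1, 0, 6]
  [5, 4, 6]

Each entry (A^⊗2)_ij equals the minimum over all length-2 walks i = v_0 → v_1 → … → v_2 = j of Σ_t A[v_t][v_{t+1}]. For example, for (i, j) = (0, 2) we minimise over 3 possible intermediate vertex sequences; the minimum is 6, attained along the walk 0 → 0 → 2.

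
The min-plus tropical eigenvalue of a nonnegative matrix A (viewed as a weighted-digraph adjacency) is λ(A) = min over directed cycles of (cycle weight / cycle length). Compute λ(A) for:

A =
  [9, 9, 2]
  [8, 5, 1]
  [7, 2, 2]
λ(A) = 3/2

Enumerate directed cycles and compute their means (weight / length). Sample:
  cycle 0 → 0: weight = 9, length = 1, mean = 9/1 ≈ 9.000
  cycle 1 → 1: weight = 5, length = 1, mean = 5/1 ≈ 5.000
  cycle 2 → 2: weight = 2, length = 1, mean = 2/1 ≈ 2.000
  cycle 0 → 1 → 0: weight = 17, length = 2, mean = 17/2 ≈ 8.500
  cycle 0 → 2 → 0: weight = 9, length = 2, mean = 9/2 ≈ 4.500
  cycle 1 → 0 → 1: weight = 17, length = 2, mean = 17/2 ≈ 8.500
Minimum mean = 1.500, attained e.g. along the cycle 1 → 2 → 1 with weight 3 and length 2. So λ(A) = 3/2 = 3/2.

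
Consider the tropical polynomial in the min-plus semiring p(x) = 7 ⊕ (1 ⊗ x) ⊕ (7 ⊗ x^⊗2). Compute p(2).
p(2) = 3

A tropical monomial a ⊗ x^⊗i evaluates to a + i · x. Evaluating each term at x = 2:
  Term 0 contributes 7 + 0 · 2 = 7
  Term 1 contributes 1 + 1 · 2 = 3
  Term 2 contributes 7 + 2 · 2 = 11
p(2) = ⊕ of these = min[7, 3, 11] = 3.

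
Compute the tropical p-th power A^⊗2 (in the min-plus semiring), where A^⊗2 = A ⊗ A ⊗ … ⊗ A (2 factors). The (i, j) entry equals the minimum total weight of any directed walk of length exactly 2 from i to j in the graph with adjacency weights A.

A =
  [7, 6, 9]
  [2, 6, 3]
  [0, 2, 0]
A^⊗2 =
  [8, 11, 9]
  [3, 5, 3]
  [0, 2, 0]

Each entry (A^⊗2)_ij equals the minimum over all length-2 walks i = v_0 → v_1 → … → v_2 = j of Σ_t A[v_t][v_{t+1}]. For example, for (i, j) = (0, 2) we minimise over 3 possible intermediate vertex sequences; the minimum is 9, attained along the walk 0 → 1 → 2.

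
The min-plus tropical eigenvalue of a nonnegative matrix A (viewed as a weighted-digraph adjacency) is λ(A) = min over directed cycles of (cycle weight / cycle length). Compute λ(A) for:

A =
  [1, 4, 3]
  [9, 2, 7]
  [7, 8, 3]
λ(A) = 1

Enumerate directed cycles and compute their means (weight / length). Sample:
  cycle 0 → 0: weight = 1, length = 1, mean = 1/1 ≈ 1.000
  cycle 1 → 1: weight = 2, length = 1, mean = 2/1 ≈ 2.000
  cycle 2 → 2: weight = 3, length = 1, mean = 3/1 ≈ 3.000
  cycle 0 → 1 → 0: weight = 13, length = 2, mean = 13/2 ≈ 6.500
  cycle 0 → 2 → 0: weight = 10, length = 2, mean = 10/2 ≈ 5.000
  cycle 1 → 0 → 1: weight = 13, length = 2, mean = 13/2 ≈ 6.500
Minimum mean = 1.000, attained e.g. along the cycle 0 → 0 with weight 1 and length 1. So λ(A) = 1/1 = 1.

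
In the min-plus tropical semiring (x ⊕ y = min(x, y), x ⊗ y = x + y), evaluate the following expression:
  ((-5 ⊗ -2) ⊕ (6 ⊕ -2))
((-5 ⊗ -2) ⊕ (6 ⊕ -2)) = -7

Expand innermost to outermost. Recall ⊕ takes the minimum of its arguments and ⊗ takes their sum. Working out the expression ((-5 ⊗ -2) ⊕ (6 ⊕ -2)) gives -7.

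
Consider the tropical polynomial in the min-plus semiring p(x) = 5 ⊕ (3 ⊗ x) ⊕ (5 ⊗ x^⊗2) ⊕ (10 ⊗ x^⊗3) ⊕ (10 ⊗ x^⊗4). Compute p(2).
p(2) = 5

A tropical monomial a ⊗ x^⊗i evaluates to a + i · x. Evaluating each term at x = 2:
  Term 0 contributes 5 + 0 · 2 = 5
  Term 1 contributes 3 + 1 · 2 = 5
  Term 2 contributes 5 + 2 · 2 = 9
  Term 3 contributes 10 + 3 · 2 = 16
  Term 4 contributes 10 + 4 · 2 = 18
p(2) = ⊕ of these = min[5, 5, 9, 16, 18] = 5.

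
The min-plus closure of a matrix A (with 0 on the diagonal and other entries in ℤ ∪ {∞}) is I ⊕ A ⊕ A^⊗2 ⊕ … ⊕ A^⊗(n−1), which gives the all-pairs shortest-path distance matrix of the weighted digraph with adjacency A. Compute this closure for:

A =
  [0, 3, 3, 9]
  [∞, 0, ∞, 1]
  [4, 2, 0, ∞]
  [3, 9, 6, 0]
Closure =
  [0, 3, 3, 4]
  [4, 0, 7, 1]
  [4, 2, 0, 3]
  [3, 6, 6, 0]

This is the Floyd-Warshall all-pairs shortest-path computation. For each intermediate vertex k = 0, 1, …, 3, update dist[i][j] ← min(dist[i][j], dist[i][k] + dist[k][j]). The final matrix gives, for each (i, j), the minimum total weight of any directed path from i to j (possibly empty when i = j).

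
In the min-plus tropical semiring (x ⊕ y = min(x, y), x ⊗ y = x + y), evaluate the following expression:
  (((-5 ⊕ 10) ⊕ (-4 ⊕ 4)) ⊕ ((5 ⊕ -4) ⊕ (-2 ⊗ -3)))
(((-5 ⊕ 10) ⊕ (-4 ⊕ 4)) ⊕ ((5 ⊕ -4) ⊕ (-2 ⊗ -3))) = -5

Expand innermost to outermost. Recall ⊕ takes the minimum of its arguments and ⊗ takes their sum. Working out the expression (((-5 ⊕ 10) ⊕ (-4 ⊕ 4)) ⊕ ((5 ⊕ -4) ⊕ (-2 ⊗ -3))) gives -5.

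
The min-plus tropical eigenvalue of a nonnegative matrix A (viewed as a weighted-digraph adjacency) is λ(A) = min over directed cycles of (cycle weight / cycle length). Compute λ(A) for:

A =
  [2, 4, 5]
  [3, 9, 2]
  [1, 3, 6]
λ(A) = 2

Enumerate directed cycles and compute their means (weight / length). Sample:
  cycle 0 → 0: weight = 2, length = 1, mean = 2/1 ≈ 2.000
  cycle 1 → 1: weight = 9, length = 1, mean = 9/1 ≈ 9.000
  cycle 2 → 2: weight = 6, length = 1, mean = 6/1 ≈ 6.000
  cycle 0 → 1 → 0: weight = 7, length = 2, mean = 7/2 ≈ 3.500
  cycle 0 → 2 → 0: weight = 6, length = 2, mean = 6/2 ≈ 3.000
  cycle 1 → 0 → 1: weight = 7, length = 2, mean = 7/2 ≈ 3.500
Minimum mean = 2.000, attained e.g. along the cycle 0 → 0 with weight 2 and length 1. So λ(A) = 2/1 = 2.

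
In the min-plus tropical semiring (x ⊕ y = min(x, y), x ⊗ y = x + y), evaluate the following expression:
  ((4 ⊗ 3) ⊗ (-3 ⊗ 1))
((4 ⊗ 3) ⊗ (-3 ⊗ 1)) = 5

Expand innermost to outermost. Recall ⊕ takes the minimum of its arguments and ⊗ takes their sum. Working out the expression ((4 ⊗ 3) ⊗ (-3 ⊗ 1)) gives 5.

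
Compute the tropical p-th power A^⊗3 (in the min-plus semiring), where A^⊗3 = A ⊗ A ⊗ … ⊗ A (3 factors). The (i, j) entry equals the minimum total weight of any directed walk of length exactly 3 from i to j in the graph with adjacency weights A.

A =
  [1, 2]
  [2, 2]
A^⊗3 =
  [3, 4]
  [4, 5]

Each entry (A^⊗3)_ij equals the minimum over all length-3 walks i = v_0 → v_1 → … → v_3 = j of Σ_t A[v_t][v_{t+1}]. For example, for (i, j) = (0, 1) we minimise over 4 possible intermediate vertex sequences; the minimum is 4, attained along the walk 0 → 0 → 0 → 1.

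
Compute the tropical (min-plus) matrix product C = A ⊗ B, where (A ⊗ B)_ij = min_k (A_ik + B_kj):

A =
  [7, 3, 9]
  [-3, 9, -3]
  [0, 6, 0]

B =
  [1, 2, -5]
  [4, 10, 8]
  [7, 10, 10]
A ⊗ B =
  [7, 9, 2]
  [-2, -1, -8]
  [1, 2, -5]

Apply the min-plus product entry-by-entry:
  C[0][0] = min over k of (A[0][0] + B[0][0] = 7 + 1 = 8, A[0][1] + B[1][0] = 3 + 4 = 7, A[0][2] + B[2][0] = 9 + 7 = 16) = 7 (attained at k = 1)
  C[0][1] = min over k of (A[0][0] + B[0][1] = 7 + 2 = 9, A[0][1] + B[1][1] = 3 + 10 = 13, A[0][2] + B[2][1] = 9 + 10 = 19) = 9 (attained at k = 0)
  C[0][2] = min over k of (A[0][0] + B[0][2] = 7 + -5 = 2, A[0][1] + B[1][2] = 3 + 8 = 11, A[0][2] + B[2][2] = 9 + 10 = 19) = 2 (attained at k = 0)
  C[1][0] = min over k of (A[1][0] + B[0][0] = -3 + 1 = -2, A[1][1] + B[1][0] = 9 + 4 = 13, A[1][2] + B[2][0] = -3 + 7 = 4) = -2 (attained at k = 0)
  C[1][1] = min over k of (A[1][0] + B[0][1] = -3 + 2 = -1, A[1][1] + B[1][1] = 9 + 10 = 19, A[1][2] + B[2][1] = -3 + 10 = 7) = -1 (attained at k = 0)
  C[1][2] = min over k of (A[1][0] + B[0][2] = -3 + -5 = -8, A[1][1] + B[1][2] = 9 + 8 = 17, A[1][2] + B[2][2] = -3 + 10 = 7) = -8 (attained at k = 0)
  C[2][0] = min over k of (A[2][0] + B[0][0] = 0 + 1 = 1, A[2][1] + B[1][0] = 6 + 4 = 10, A[2][2] + B[2][0] = 0 + 7 = 7) = 1 (attained at k = 0)
  C[2][1] = min over k of (A[2][0] + B[0][1] = 0 + 2 = 2, A[2][1] + B[1][1] = 6 + 10 = 16, A[2][2] + B[2][1] = 0 + 10 = 10) = 2 (attained at k = 0)
  C[2][2] = min over k of (A[2][0] + B[0][2] = 0 + -5 = -5, A[2][1] + B[1][2] = 6 + 8 = 14, A[2][2] + B[2][2] = 0 + 10 = 10) = -5 (attained at k = 0)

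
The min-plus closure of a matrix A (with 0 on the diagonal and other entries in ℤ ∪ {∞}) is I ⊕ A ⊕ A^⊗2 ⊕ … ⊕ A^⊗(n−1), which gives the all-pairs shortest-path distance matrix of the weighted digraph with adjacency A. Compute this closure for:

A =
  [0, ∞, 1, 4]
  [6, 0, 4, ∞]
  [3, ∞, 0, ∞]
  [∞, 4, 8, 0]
Closure =
  [0, 8, 1, 4]
  [6, 0, 4, 10]
  [3, 11, 0, 7]
  [10, 4, 8, 0]

This is the Floyd-Warshall all-pairs shortest-path computation. For each intermediate vertex k = 0, 1, …, 3, update dist[i][j] ← min(dist[i][j], dist[i][k] + dist[k][j]). The final matrix gives, for each (i, j), the minimum total weight of any directed path from i to j (possibly empty when i = j).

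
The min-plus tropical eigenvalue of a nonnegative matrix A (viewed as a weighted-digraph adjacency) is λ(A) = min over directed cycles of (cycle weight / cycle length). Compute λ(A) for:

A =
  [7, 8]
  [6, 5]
λ(A) = 5

Enumerate directed cycles and compute their means (weight / length). Sample:
  cycle 0 → 0: weight = 7, length = 1, mean = 7/1 ≈ 7.000
  cycle 1 → 1: weight = 5, length = 1, mean = 5/1 ≈ 5.000
  cycle 0 → 1 → 0: weight = 14, length = 2, mean = 14/2 ≈ 7.000
  cycle 1 → 0 → 1: weight = 14, length = 2, mean = 14/2 ≈ 7.000
Minimum mean = 5.000, attained e.g. along the cycle 1 → 1 with weight 5 and length 1. So λ(A) = 5/1 = 5.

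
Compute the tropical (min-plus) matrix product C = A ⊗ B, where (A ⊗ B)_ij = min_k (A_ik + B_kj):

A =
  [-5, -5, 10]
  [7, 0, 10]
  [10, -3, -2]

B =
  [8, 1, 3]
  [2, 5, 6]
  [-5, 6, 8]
A ⊗ B =
  [-3, -4, -2]
  [2, 5, 6]
  [-7, 2, 3]

Apply the min-plus product entry-by-entry:
  C[0][0] = min over k of (A[0][0] + B[0][0] = -5 + 8 = 3, A[0][1] + B[1][0] = -5 + 2 = -3, A[0][2] + B[2][0] = 10 + -5 = 5) = -3 (attained at k = 1)
  C[0][1] = min over k of (A[0][0] + B[0][1] = -5 + 1 = -4, A[0][1] + B[1][1] = -5 + 5 = 0, A[0][2] + B[2][1] = 10 + 6 = 16) = -4 (attained at k = 0)
  C[0][2] = min over k of (A[0][0] + B[0][2] = -5 + 3 = -2, A[0][1] + B[1][2] = -5 + 6 = 1, A[0][2] + B[2][2] = 10 + 8 = 18) = -2 (attained at k = 0)
  C[1][0] = min over k of (A[1][0] + B[0][0] = 7 + 8 = 15, A[1][1] + B[1][0] = 0 + 2 = 2, A[1][2] + B[2][0] = 10 + -5 = 5) = 2 (attained at k = 1)
  C[1][1] = min over k of (A[1][0] + B[0][1] = 7 + 1 = 8, A[1][1] + B[1][1] = 0 + 5 = 5, A[1][2] + B[2][1] = 10 + 6 = 16) = 5 (attained at k = 1)
  C[1][2] = min over k of (A[1][0] + B[0][2] = 7 + 3 = 10, A[1][1] + B[1][2] = 0 + 6 = 6, A[1][2] + B[2][2] = 10 + 8 = 18) = 6 (attained at k = 1)
  C[2][0] = min over k of (A[2][0] + B[0][0] = 10 + 8 = 18, A[2][1] + B[1][0] = -3 + 2 = -1, A[2][2] + B[2][0] = -2 + -5 = -7) = -7 (attained at k = 2)
  C[2][1] = min over k of (A[2][0] + B[0][1] = 10 + 1 = 11, A[2][1] + B[1][1] = -3 + 5 = 2, A[2][2] + B[2][1] = -2 + 6 = 4) = 2 (attained at k = 1)
  C[2][2] = min over k of (A[2][0] + B[0][2] = 10 + 3 = 13, A[2][1] + B[1][2] = -3 + 6 = 3, A[2][2] + B[2][2] = -2 + 8 = 6) = 3 (attained at k = 1)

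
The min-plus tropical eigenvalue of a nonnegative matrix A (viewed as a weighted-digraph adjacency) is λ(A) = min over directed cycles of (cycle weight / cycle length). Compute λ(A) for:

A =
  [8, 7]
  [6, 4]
λ(A) = 4

Enumerate directed cycles and compute their means (weight / length). Sample:
  cycle 0 → 0: weight = 8, length = 1, mean = 8/1 ≈ 8.000
  cycle 1 → 1: weight = 4, length = 1, mean = 4/1 ≈ 4.000
  cycle 0 → 1 → 0: weight = 13, length = 2, mean = 13/2 ≈ 6.500
  cycle 1 → 0 → 1: weight = 13, length = 2, mean = 13/2 ≈ 6.500
Minimum mean = 4.000, attained e.g. along the cycle 1 → 1 with weight 4 and length 1. So λ(A) = 4/1 = 4.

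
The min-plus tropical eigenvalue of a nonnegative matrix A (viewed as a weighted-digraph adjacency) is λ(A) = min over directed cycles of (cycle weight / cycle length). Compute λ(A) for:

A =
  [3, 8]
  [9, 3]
λ(A) = 3

Enumerate directed cycles and compute their means (weight / length). Sample:
  cycle 0 → 0: weight = 3, length = 1, mean = 3/1 ≈ 3.000
  cycle 1 → 1: weight = 3, length = 1, mean = 3/1 ≈ 3.000
  cycle 0 → 1 → 0: weight = 17, length = 2, mean = 17/2 ≈ 8.500
  cycle 1 → 0 → 1: weight = 17, length = 2, mean = 17/2 ≈ 8.500
Minimum mean = 3.000, attained e.g. along the cycle 0 → 0 with weight 3 and length 1. So λ(A) = 3/1 = 3.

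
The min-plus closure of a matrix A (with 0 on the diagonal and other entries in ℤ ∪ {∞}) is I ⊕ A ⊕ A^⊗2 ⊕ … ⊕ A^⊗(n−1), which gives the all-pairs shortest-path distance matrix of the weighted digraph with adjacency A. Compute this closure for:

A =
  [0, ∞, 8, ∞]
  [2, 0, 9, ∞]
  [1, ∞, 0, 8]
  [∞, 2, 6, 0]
Closure =
  [0, 18, 8, 16]
  [2, 0, 9, 17]
  [1, 10, 0, 8]
  [4, 2, 6, 0]

This is the Floyd-Warshall all-pairs shortest-path computation. For each intermediate vertex k = 0, 1, …, 3, update dist[i][j] ← min(dist[i][j], dist[i][k] + dist[k][j]). The final matrix gives, for each (i, j), the minimum total weight of any directed path from i to j (possibly empty when i = j).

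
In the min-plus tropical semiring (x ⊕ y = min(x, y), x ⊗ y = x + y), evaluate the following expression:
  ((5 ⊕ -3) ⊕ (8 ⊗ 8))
((5 ⊕ -3) ⊕ (8 ⊗ 8)) = -3

Expand innermost to outermost. Recall ⊕ takes the minimum of its arguments and ⊗ takes their sum. Working out the expression ((5 ⊕ -3) ⊕ (8 ⊗ 8)) gives -3.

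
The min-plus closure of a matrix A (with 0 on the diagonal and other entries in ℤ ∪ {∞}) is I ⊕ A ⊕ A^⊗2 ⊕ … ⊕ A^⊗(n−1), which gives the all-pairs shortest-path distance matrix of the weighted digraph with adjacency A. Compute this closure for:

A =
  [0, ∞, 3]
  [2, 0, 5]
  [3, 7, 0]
Closure =
  [0, 10, 3]
  [2, 0, 5]
  [3, 7, 0]

This is the Floyd-Warshall all-pairs shortest-path computation. For each intermediate vertex k = 0, 1, …, 2, update dist[i][j] ← min(dist[i][j], dist[i][k] + dist[k][j]). The final matrix gives, for each (i, j), the minimum total weight of any directed path from i to j (possibly empty when i = j).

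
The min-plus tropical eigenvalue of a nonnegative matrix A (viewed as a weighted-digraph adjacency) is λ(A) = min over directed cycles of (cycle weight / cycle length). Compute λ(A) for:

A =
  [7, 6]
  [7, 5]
λ(A) = 5

Enumerate directed cycles and compute their means (weight / length). Sample:
  cycle 0 → 0: weight = 7, length = 1, mean = 7/1 ≈ 7.000
  cycle 1 → 1: weight = 5, length = 1, mean = 5/1 ≈ 5.000
  cycle 0 → 1 → 0: weight = 13, length = 2, mean = 13/2 ≈ 6.500
  cycle 1 → 0 → 1: weight = 13, length = 2, mean = 13/2 ≈ 6.500
Minimum mean = 5.000, attained e.g. along the cycle 1 → 1 with weight 5 and length 1. So λ(A) = 5/1 = 5.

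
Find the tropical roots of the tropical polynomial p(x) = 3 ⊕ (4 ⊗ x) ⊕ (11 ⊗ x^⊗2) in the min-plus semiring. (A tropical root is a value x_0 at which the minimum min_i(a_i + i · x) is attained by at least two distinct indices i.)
Roots: {-7, -1}

Each tropical root is a break point of the lower envelope of the lines y = a_i + i · x (there are 3 lines, with slopes 0, 1, ..., 2). Only the lines that attain the minimum somewhere contribute to roots; other lines are dominated. Here the surviving (envelope) indices are i = 2, i = 1, i = 0.
Intersections between consecutive envelope lines give the roots: for adjacent envelope indices i < j the intersection is x = (a_i − a_j) / (j − i). Reading off the sorted break points: {-7, -1}.
Verification: at each break x_0, at least two indices attain the minimum of min_i(a_i + i · x_0).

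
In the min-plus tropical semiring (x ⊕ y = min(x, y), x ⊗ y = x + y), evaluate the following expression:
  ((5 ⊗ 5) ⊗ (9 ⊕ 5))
((5 ⊗ 5) ⊗ (9 ⊕ 5)) = 15

Expand innermost to outermost. Recall ⊕ takes the minimum of its arguments and ⊗ takes their sum. Working out the expression ((5 ⊗ 5) ⊗ (9 ⊕ 5)) gives 15.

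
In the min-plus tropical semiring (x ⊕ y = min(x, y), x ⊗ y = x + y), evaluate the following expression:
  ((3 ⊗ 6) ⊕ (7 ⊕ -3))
((3 ⊗ 6) ⊕ (7 ⊕ -3)) = -3

Expand innermost to outermost. Recall ⊕ takes the minimum of its arguments and ⊗ takes their sum. Working out the expression ((3 ⊗ 6) ⊕ (7 ⊕ -3)) gives -3.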